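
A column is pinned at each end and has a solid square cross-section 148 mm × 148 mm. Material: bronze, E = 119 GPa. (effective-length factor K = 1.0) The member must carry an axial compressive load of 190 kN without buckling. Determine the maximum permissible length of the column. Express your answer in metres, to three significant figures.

L_max ≈ 15.7 m

I = a⁴/12 = 148⁴/12 = 3.998×10^7 mm⁴
I = 3.998×10^-5 m⁴
At the buckling limit P_cr = P = 1.900×10^5 N
From P_cr = π²EI/(K·L)²:  L = (1/K)·√(π²EI/P_cr) = (1/1)·√(π²×1.19×10^11×3.998×10^-5/1.900×10^5)
L = 15.7 m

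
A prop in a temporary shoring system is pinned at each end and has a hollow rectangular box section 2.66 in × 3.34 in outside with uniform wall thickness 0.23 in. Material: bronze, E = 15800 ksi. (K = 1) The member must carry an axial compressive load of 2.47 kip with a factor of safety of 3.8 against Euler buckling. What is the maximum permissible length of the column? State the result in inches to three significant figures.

L_max ≈ 211 in

Inner dimensions: h_i = 3.34 − 2×0.23 = 2.880 in, b_i = 2.66 − 2×0.23 = 2.200 in
Weak-axis I_min = (h_o·b_o³ − h_i·b_i³)/12 with b_o = 2.66, b_i = 2.200 in (shorter outer/inner sides).
I_min = (3.34×2.66³ − 2.880×2.200³)/12 = 2.683 in⁴
Required critical load P_cr = n·P = 3.8 × 2.47 = 9.386 kip = 9.386×10^3 lb
From P_cr = π²EI/(K·L)²:  L = (1/K)·√(π²EI/P_cr) = (1/1)·√(π²×1.58×10^7×2.683/9.386×10^3)
L = 211 in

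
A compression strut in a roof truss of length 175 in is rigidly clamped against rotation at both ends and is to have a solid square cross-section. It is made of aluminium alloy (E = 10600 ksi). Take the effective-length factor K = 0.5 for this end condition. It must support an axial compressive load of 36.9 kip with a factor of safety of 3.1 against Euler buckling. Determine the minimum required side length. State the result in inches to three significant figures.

a ≈ 3.17 in

Required P_cr = n·P = 3.1 × 36.9 = 114.4 kip
L_e = K·L = 0.5 × 175 = 87.50 in
Required I = P_cr·L_e²/(π²E) = 1.144×10^5 × 87.50² / (π² × 1.06×10^7) = 8.371 in⁴
Solid square: I = a⁴/12  ⇒  a = (12I)^(1/4) = (12×8.371)^(1/4) = 3.17 in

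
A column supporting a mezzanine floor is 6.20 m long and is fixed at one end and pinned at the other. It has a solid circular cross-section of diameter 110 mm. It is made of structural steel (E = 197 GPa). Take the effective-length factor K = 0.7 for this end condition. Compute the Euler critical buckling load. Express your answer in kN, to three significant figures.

P_cr ≈ 742 kN

I = πd⁴/64 = π×110⁴/64 = 7.187×10^6 mm⁴
I = 7.187×10^6 mm⁴ = 7.187×10^-6 m⁴
Effective length L_e = K·L = 0.7 × 6.20 = 4.340 m
P_cr = π²EI / L_e² = π² × 197×10⁹ × 7.187×10^-6 / 4.340² = 7.419×10^5 N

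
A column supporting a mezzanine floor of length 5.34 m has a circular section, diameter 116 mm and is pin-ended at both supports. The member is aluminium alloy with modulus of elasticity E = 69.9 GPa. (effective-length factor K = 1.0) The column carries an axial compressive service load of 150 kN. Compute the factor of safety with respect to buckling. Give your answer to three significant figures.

n ≈ 1.43

I = πd⁴/64 = π×116⁴/64 = 8.888×10^6 mm⁴
I = 8.888×10^6 mm⁴ = 8.888×10^-6 m⁴
Effective length L_e = K·L = 1 × 5.34 = 5.340 m
P_cr = π²EI / L_e² = π² × 69.9×10⁹ × 8.888×10^-6 / 5.340² = 2.150×10^5 N
Factor of safety n = P_cr / P = 215.03 / 150 = 1.43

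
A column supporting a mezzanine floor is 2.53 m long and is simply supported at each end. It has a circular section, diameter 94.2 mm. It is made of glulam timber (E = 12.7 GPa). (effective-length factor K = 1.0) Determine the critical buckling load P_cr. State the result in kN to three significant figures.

I = πd⁴/64 = π×94.2⁴/64 = 3.865×10^6 mm⁴
I = 3.865×10^6 mm⁴ = 3.865×10^-6 m⁴
Effective length L_e = K·L = 1 × 2.53 = 2.530 m
P_cr = π²EI / L_e² = π² × 12.7×10⁹ × 3.865×10^-6 / 2.530² = 7.569×10^4 N

P_cr ≈ 75.7 kN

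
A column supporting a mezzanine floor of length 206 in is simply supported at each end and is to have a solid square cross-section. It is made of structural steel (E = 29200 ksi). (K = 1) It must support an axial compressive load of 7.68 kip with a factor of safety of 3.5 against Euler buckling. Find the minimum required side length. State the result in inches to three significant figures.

Required P_cr = n·P = 3.5 × 7.68 = 26.88 kip
L_e = K·L = 1 × 206 = 206.0 in
Required I = P_cr·L_e²/(π²E) = 2.688×10^4 × 206.0² / (π² × 2.92×10^7) = 3.958 in⁴
Solid square: I = a⁴/12  ⇒  a = (12I)^(1/4) = (12×3.958)^(1/4) = 2.63 in

a ≈ 2.63 in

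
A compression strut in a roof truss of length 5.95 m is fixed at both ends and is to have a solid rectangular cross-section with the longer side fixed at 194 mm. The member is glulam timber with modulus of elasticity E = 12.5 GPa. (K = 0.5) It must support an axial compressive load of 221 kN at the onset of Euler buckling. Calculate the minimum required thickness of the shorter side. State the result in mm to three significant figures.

b ≈ 99.4 mm

L_e = K·L = 0.5 × 5.95 = 2.975 m
Required I = P_cr·L_e²/(π²E) = 2.210×10^5 × 2.975² / (π² × 1.25×10^10) = 1.585×10^-5 m⁴
I_req = 1.585×10^7 mm⁴
Rectangle, weak axis: I_min = h·b³/12 with h = 194 mm fixed  ⇒  b = (12I/h)^(1/3) = 99.4 mm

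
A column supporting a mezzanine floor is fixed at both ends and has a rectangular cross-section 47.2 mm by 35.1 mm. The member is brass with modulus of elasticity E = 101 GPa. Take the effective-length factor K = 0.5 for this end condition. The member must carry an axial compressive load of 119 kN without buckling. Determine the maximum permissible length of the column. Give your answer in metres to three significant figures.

L_max ≈ 2.39 m

Buckling occurs about the weak axis: I_min = h·b³/12 with b = 35.1 mm (the shorter side).
I_min = 47.2×35.1³/12 = 1.701×10^5 mm⁴
I = 1.701×10^-7 m⁴
At the buckling limit P_cr = P = 1.190×10^5 N
From P_cr = π²EI/(K·L)²:  L = (1/K)·√(π²EI/P_cr) = (1/0.5)·√(π²×1.01×10^11×1.701×10^-7/1.190×10^5)
L = 2.39 m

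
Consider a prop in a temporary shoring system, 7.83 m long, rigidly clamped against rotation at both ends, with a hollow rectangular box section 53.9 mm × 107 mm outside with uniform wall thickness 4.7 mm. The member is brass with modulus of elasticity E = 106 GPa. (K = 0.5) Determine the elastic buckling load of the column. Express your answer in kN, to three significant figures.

P_cr ≈ 46.4 kN

Inner dimensions: h_i = 107 − 2×4.7 = 97.60 mm, b_i = 53.9 − 2×4.7 = 44.50 mm
Weak-axis I_min = (h_o·b_o³ − h_i·b_i³)/12 with b_o = 53.9, b_i = 44.50 mm (shorter outer/inner sides).
I_min = (107×53.9³ − 97.60×44.50³)/12 = 6.795×10^5 mm⁴
I = 6.795×10^5 mm⁴ = 6.795×10^-7 m⁴
Effective length L_e = K·L = 0.5 × 7.83 = 3.915 m
P_cr = π²EI / L_e² = π² × 106×10⁹ × 6.795×10^-7 / 3.915² = 4.638×10^4 N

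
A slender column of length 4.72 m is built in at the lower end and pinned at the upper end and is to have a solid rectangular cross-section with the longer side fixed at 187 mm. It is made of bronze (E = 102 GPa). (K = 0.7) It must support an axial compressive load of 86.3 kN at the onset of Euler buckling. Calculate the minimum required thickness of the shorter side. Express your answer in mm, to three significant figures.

L_e = K·L = 0.7 × 4.72 = 3.304 m
Required I = P_cr·L_e²/(π²E) = 8.630×10^4 × 3.304² / (π² × 1.02×10^11) = 9.358×10^-7 m⁴
I_req = 9.358×10^5 mm⁴
Rectangle, weak axis: I_min = h·b³/12 with h = 187 mm fixed  ⇒  b = (12I/h)^(1/3) = 39.2 mm

b ≈ 39.2 mm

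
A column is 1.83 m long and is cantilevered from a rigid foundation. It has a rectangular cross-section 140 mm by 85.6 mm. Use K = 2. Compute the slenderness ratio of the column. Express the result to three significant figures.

λ ≈ 148

For a rectangle r_min = b/√12 = 85.6/√12 = 24.71 mm
L_e = K·L = 2 × 1.83 m = 3.660 m = 3660.0 mm
λ = L_e / r_min = 3660.0 / 24.71 = 148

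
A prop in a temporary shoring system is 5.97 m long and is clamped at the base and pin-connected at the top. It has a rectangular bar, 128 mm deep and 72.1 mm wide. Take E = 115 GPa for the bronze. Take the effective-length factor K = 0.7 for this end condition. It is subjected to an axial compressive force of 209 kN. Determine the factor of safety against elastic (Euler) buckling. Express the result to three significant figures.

n ≈ 1.24

Buckling occurs about the weak axis: I_min = h·b³/12 with b = 72.1 mm (the shorter side).
I_min = 128×72.1³/12 = 3.998×10^6 mm⁴
I = 3.998×10^6 mm⁴ = 3.998×10^-6 m⁴
Effective length L_e = K·L = 0.7 × 5.97 = 4.179 m
P_cr = π²EI / L_e² = π² × 115×10⁹ × 3.998×10^-6 / 4.179² = 2.598×10^5 N
Factor of safety n = P_cr / P = 259.83 / 209 = 1.24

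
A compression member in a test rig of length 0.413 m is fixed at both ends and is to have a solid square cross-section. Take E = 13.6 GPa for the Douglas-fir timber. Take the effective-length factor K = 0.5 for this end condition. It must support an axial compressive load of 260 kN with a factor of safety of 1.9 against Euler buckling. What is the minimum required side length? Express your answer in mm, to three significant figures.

a ≈ 37.0 mm

Required P_cr = n·P = 1.9 × 260 = 494.0 kN
L_e = K·L = 0.5 × 0.413 = 0.2065 m
Required I = P_cr·L_e²/(π²E) = 4.940×10^5 × 0.2065² / (π² × 1.36×10^10) = 1.569×10^-7 m⁴
I_req = 1.569×10^5 mm⁴
Solid square: I = a⁴/12  ⇒  a = (12I)^(1/4) = (12×1.569×10^5)^(1/4) = 37.0 mm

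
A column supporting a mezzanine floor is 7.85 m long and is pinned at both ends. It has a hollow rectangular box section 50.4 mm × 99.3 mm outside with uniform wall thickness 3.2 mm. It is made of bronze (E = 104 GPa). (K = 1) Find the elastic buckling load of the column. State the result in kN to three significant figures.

Inner dimensions: h_i = 99.3 − 2×3.2 = 92.90 mm, b_i = 50.4 − 2×3.2 = 44.00 mm
Weak-axis I_min = (h_o·b_o³ − h_i·b_i³)/12 with b_o = 50.4, b_i = 44.00 mm (shorter outer/inner sides).
I_min = (99.3×50.4³ − 92.90×44.00³)/12 = 3.999×10^5 mm⁴
I = 3.999×10^5 mm⁴ = 3.999×10^-7 m⁴
Effective length L_e = K·L = 1 × 7.85 = 7.850 m
P_cr = π²EI / L_e² = π² × 104×10⁹ × 3.999×10^-7 / 7.850² = 6.662×10^3 N

P_cr ≈ 6.66 kN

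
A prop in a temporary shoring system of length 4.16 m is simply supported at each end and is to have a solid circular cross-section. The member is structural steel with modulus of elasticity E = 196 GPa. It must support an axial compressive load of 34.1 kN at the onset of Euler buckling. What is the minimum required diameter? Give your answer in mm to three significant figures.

d ≈ 49.9 mm

L_e = K·L = 1 × 4.16 = 4.160 m
Required I = P_cr·L_e²/(π²E) = 3.410×10^4 × 4.160² / (π² × 1.96×10^11) = 3.051×10^-7 m⁴
I_req = 3.051×10^5 mm⁴
Solid circle: I = πd⁴/64  ⇒  d = (64I/π)^(1/4) = (64×3.051×10^5/π)^(1/4) = 49.9 mm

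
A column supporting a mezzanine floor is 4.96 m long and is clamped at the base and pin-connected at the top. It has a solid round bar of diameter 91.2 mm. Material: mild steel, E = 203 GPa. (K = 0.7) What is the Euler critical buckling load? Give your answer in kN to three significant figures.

I = πd⁴/64 = π×91.2⁴/64 = 3.396×10^6 mm⁴
I = 3.396×10^6 mm⁴ = 3.396×10^-6 m⁴
Effective length L_e = K·L = 0.7 × 4.96 = 3.472 m
P_cr = π²EI / L_e² = π² × 203×10⁹ × 3.396×10^-6 / 3.472² = 5.644×10^5 N

P_cr ≈ 564 kN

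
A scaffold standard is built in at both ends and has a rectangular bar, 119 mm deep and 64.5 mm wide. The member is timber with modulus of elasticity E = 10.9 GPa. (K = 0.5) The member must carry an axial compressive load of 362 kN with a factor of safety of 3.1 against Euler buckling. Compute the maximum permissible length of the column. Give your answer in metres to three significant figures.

L_max ≈ 1.01 m

Buckling occurs about the weak axis: I_min = h·b³/12 with b = 64.5 mm (the shorter side).
I_min = 119×64.5³/12 = 2.661×10^6 mm⁴
I = 2.661×10^-6 m⁴
Required critical load P_cr = n·P = 3.1 × 362 = 1122 kN = 1.122×10^6 N
From P_cr = π²EI/(K·L)²:  L = (1/K)·√(π²EI/P_cr) = (1/0.5)·√(π²×1.09×10^10×2.661×10^-6/1.122×10^6)
L = 1.01 m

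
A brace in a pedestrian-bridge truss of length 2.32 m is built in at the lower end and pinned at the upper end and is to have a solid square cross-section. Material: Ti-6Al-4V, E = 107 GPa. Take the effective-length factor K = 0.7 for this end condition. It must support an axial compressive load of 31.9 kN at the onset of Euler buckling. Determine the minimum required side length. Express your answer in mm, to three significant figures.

a ≈ 31.3 mm

L_e = K·L = 0.7 × 2.32 = 1.624 m
Required I = P_cr·L_e²/(π²E) = 3.190×10^4 × 1.624² / (π² × 1.07×10^11) = 7.967×10^-8 m⁴
I_req = 7.967×10^4 mm⁴
Solid square: I = a⁴/12  ⇒  a = (12I)^(1/4) = (12×7.967×10^4)^(1/4) = 31.3 mm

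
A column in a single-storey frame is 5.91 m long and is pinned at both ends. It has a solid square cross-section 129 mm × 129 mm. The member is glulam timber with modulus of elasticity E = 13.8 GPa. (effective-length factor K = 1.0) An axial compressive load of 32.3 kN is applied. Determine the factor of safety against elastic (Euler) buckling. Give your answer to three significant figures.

I = a⁴/12 = 129⁴/12 = 2.308×10^7 mm⁴
I = 2.308×10^7 mm⁴ = 2.308×10^-5 m⁴
Effective length L_e = K·L = 1 × 5.91 = 5.910 m
P_cr = π²EI / L_e² = π² × 13.8×10⁹ × 2.308×10^-5 / 5.910² = 8.999×10^4 N
Factor of safety n = P_cr / P = 89.987 / 32.3 = 2.79

n ≈ 2.79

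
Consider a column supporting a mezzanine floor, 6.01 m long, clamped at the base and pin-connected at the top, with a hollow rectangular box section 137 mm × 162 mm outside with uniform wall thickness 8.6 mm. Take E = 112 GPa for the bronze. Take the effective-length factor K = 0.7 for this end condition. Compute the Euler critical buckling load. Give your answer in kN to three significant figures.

Inner dimensions: h_i = 162 − 2×8.6 = 144.8 mm, b_i = 137 − 2×8.6 = 119.8 mm
Weak-axis I_min = (h_o·b_o³ − h_i·b_i³)/12 with b_o = 137, b_i = 119.8 mm (shorter outer/inner sides).
I_min = (162×137³ − 144.8×119.8³)/12 = 1.397×10^7 mm⁴
I = 1.397×10^7 mm⁴ = 1.397×10^-5 m⁴
Effective length L_e = K·L = 0.7 × 6.01 = 4.207 m
P_cr = π²EI / L_e² = π² × 112×10⁹ × 1.397×10^-5 / 4.207² = 8.723×10^5 N

P_cr ≈ 872 kN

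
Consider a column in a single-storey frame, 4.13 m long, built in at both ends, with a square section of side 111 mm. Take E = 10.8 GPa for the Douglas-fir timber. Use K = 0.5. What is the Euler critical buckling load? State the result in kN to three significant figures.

I = a⁴/12 = 111⁴/12 = 1.265×10^7 mm⁴
I = 1.265×10^7 mm⁴ = 1.265×10^-5 m⁴
Effective length L_e = K·L = 0.5 × 4.13 = 2.065 m
P_cr = π²EI / L_e² = π² × 10.8×10⁹ × 1.265×10^-5 / 2.065² = 3.162×10^5 N

P_cr ≈ 316 kN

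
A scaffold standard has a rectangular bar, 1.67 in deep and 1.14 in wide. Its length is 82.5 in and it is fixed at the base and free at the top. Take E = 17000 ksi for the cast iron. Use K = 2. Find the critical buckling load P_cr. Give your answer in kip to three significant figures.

Buckling occurs about the weak axis: I_min = h·b³/12 with b = 1.14 in (the shorter side).
I_min = 1.67×1.14³/12 = 0.2062 in⁴
Effective length L_e = K·L = 2 × 82.5 = 165.0 in
P_cr = π²EI / L_e² = π² × 17000×10³ × 0.2062 / 165.0² = 1.271×10^3 lb

P_cr ≈ 1.27 kip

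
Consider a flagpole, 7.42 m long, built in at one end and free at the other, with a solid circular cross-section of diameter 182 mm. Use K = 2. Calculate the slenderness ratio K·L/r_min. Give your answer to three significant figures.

For a solid circle r = d/4 = 182/4 = 45.50 mm
L_e = K·L = 2 × 7.42 m = 14.84 m = 14840 mm
λ = L_e / r_min = 14840 / 45.50 = 326

λ ≈ 326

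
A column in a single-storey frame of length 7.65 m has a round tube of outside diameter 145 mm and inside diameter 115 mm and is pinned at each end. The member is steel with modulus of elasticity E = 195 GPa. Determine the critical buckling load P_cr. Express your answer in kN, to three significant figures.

d_o = 145 mm, d_i = 115 mm
I = π(d_o⁴ − d_i⁴)/64 = π(145⁴ − 115.0⁴)/64 = 1.311×10^7 mm⁴
I = 1.311×10^7 mm⁴ = 1.311×10^-5 m⁴
Effective length L_e = K·L = 1 × 7.65 = 7.650 m
P_cr = π²EI / L_e² = π² × 195×10⁹ × 1.311×10^-5 / 7.650² = 4.313×10^5 N

P_cr ≈ 431 kN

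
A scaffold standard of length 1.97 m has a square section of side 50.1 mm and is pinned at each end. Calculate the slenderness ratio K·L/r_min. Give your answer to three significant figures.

For a square r = a/√12 = 50.1/√12 = 14.46 mm
L_e = K·L = 1 × 1.97 m = 1.970 m = 1970.0 mm
λ = L_e / r_min = 1970.0 / 14.46 = 136

λ ≈ 136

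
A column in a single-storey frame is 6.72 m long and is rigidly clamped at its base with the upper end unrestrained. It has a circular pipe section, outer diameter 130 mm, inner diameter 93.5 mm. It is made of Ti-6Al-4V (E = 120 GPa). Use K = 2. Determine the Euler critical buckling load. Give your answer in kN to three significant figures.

d_o = 130 mm, d_i = 93.5 mm
I = π(d_o⁴ − d_i⁴)/64 = π(130⁴ − 93.50⁴)/64 = 1.027×10^7 mm⁴
I = 1.027×10^7 mm⁴ = 1.027×10^-5 m⁴
Effective length L_e = K·L = 2 × 6.72 = 13.44 m
P_cr = π²EI / L_e² = π² × 120×10⁹ × 1.027×10^-5 / 13.44² = 6.733×10^4 N

P_cr ≈ 67.3 kN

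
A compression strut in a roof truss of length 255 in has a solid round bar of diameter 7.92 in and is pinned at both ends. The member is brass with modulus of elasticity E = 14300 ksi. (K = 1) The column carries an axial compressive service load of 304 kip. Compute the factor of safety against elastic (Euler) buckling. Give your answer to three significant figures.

I = πd⁴/64 = π×7.92⁴/64 = 193.1 in⁴
Effective length L_e = K·L = 1 × 255 = 255.0 in
P_cr = π²EI / L_e² = π² × 14300×10³ × 193.1 / 255.0² = 4.192×10^5 lb
Factor of safety n = P_cr / P = 419.20 / 304 = 1.38

n ≈ 1.38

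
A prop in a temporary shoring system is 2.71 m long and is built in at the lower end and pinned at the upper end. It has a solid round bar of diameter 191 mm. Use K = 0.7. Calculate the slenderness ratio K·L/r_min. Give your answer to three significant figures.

For a solid circle r = d/4 = 191/4 = 47.75 mm
L_e = K·L = 0.7 × 2.71 m = 1.897 m = 1897.0 mm
λ = L_e / r_min = 1897.0 / 47.75 = 39.7

λ ≈ 39.7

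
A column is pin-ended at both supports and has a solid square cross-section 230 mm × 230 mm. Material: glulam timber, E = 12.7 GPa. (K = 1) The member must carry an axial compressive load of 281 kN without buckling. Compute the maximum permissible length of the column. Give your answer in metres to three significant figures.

L_max ≈ 10.2 m

I = a⁴/12 = 230⁴/12 = 2.332×10^8 mm⁴
I = 2.332×10^-4 m⁴
At the buckling limit P_cr = P = 2.810×10^5 N
From P_cr = π²EI/(K·L)²:  L = (1/K)·√(π²EI/P_cr) = (1/1)·√(π²×1.27×10^10×2.332×10^-4/2.810×10^5)
L = 10.2 m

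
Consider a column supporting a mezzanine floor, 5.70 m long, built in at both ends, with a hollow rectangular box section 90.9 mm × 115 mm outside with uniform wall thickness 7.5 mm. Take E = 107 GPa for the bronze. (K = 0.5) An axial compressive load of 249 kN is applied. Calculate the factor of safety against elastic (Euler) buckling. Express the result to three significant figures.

Inner dimensions: h_i = 115 − 2×7.5 = 100.0 mm, b_i = 90.9 − 2×7.5 = 75.90 mm
Weak-axis I_min = (h_o·b_o³ − h_i·b_i³)/12 with b_o = 90.9, b_i = 75.90 mm (shorter outer/inner sides).
I_min = (115×90.9³ − 100.0×75.90³)/12 = 3.554×10^6 mm⁴
I = 3.554×10^6 mm⁴ = 3.554×10^-6 m⁴
Effective length L_e = K·L = 0.5 × 5.70 = 2.850 m
P_cr = π²EI / L_e² = π² × 107×10⁹ × 3.554×10^-6 / 2.850² = 4.621×10^5 N
Factor of safety n = P_cr / P = 462.10 / 249 = 1.86

n ≈ 1.86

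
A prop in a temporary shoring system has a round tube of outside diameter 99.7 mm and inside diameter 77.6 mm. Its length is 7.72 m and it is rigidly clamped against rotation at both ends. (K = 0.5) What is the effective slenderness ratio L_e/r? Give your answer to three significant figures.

λ ≈ 122

d_o = 99.7 mm, d_i = 77.6 mm
I = π(d_o⁴ − d_i⁴)/64 = π(99.7⁴ − 77.60⁴)/64 = 3.070×10^6 mm⁴
A = 3.077×10^3 mm²;  r_min = √(I/A) = √(3.070×10^6/3.077×10^3) = 31.59 mm
L_e = K·L = 0.5 × 7.72 m = 3.860 m = 3860.0 mm
λ = L_e / r_min = 3860.0 / 31.59 = 122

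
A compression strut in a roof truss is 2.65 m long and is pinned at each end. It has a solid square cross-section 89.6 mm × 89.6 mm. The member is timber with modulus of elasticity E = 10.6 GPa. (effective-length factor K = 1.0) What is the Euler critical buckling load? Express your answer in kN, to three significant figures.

P_cr ≈ 80.0 kN

I = a⁴/12 = 89.6⁴/12 = 5.371×10^6 mm⁴
I = 5.371×10^6 mm⁴ = 5.371×10^-6 m⁴
Effective length L_e = K·L = 1 × 2.65 = 2.650 m
P_cr = π²EI / L_e² = π² × 10.6×10⁹ × 5.371×10^-6 / 2.650² = 8.001×10^4 N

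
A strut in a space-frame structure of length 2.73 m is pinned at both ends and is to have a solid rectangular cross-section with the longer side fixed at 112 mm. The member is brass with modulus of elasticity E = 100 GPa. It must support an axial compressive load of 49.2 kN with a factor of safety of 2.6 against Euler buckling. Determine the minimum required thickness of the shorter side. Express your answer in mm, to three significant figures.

Required P_cr = n·P = 2.6 × 49.2 = 127.9 kN
L_e = K·L = 1 × 2.73 = 2.730 m
Required I = P_cr·L_e²/(π²E) = 1.279×10^5 × 2.730² / (π² × 1.00×10^11) = 9.660×10^-7 m⁴
I_req = 9.660×10^5 mm⁴
Rectangle, weak axis: I_min = h·b³/12 with h = 112 mm fixed  ⇒  b = (12I/h)^(1/3) = 47.0 mm

b ≈ 47.0 mm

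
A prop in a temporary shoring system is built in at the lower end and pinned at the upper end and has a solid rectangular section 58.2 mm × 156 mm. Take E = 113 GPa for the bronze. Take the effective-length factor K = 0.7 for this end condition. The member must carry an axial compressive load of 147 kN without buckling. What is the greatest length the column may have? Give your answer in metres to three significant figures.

Buckling occurs about the weak axis: I_min = h·b³/12 with b = 58.2 mm (the shorter side).
I_min = 156×58.2³/12 = 2.563×10^6 mm⁴
I = 2.563×10^-6 m⁴
At the buckling limit P_cr = P = 1.470×10^5 N
From P_cr = π²EI/(K·L)²:  L = (1/K)·√(π²EI/P_cr) = (1/0.7)·√(π²×1.13×10^11×2.563×10^-6/1.470×10^5)
L = 6.30 m

L_max ≈ 6.30 m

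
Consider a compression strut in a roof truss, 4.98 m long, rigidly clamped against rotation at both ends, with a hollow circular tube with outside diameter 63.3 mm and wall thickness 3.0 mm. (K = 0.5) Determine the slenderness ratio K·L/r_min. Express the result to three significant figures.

λ ≈ 117

Inner diameter d_i = 63.3 − 2×3.0 = 57.30 mm
I = π(d_o⁴ − d_i⁴)/64 = π(63.3⁴ − 57.30⁴)/64 = 2.589×10^5 mm⁴
A = 568.3 mm²;  r_min = √(I/A) = √(2.589×10^5/568.3) = 21.35 mm
L_e = K·L = 0.5 × 4.98 m = 2.490 m = 2490.0 mm
λ = L_e / r_min = 2490.0 / 21.35 = 117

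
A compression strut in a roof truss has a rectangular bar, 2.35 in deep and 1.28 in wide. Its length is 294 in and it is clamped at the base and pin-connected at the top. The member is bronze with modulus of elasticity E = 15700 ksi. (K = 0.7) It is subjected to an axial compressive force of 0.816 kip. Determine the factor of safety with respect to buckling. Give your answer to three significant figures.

Buckling occurs about the weak axis: I_min = h·b³/12 with b = 1.28 in (the shorter side).
I_min = 2.35×1.28³/12 = 0.4107 in⁴
Effective length L_e = K·L = 0.7 × 294 = 205.8 in
P_cr = π²EI / L_e² = π² × 15700×10³ × 0.4107 / 205.8² = 1.503×10^3 lb
Factor of safety n = P_cr / P = 1.5025 / 0.816 = 1.84

n ≈ 1.84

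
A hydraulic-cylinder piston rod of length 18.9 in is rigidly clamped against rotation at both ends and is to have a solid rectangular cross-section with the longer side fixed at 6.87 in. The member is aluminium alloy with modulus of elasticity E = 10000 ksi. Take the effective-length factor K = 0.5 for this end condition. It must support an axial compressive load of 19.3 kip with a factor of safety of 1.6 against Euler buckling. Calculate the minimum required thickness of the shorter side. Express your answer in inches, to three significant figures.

b ≈ 0.365 in

Required P_cr = n·P = 1.6 × 19.3 = 30.88 kip
L_e = K·L = 0.5 × 18.9 = 9.450 in
Required I = P_cr·L_e²/(π²E) = 3.088×10^4 × 9.450² / (π² × 1.00×10^7) = 2.794×10^-2 in⁴
Rectangle, weak axis: I_min = h·b³/12 with h = 6.87 in fixed  ⇒  b = (12I/h)^(1/3) = 0.365 in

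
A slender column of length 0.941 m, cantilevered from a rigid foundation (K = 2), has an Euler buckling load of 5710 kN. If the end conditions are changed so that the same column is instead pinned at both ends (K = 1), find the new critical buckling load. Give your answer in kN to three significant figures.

P_cr ≈ 22800 kN

P_cr ∝ 1/K², so P_cr,new = P_cr,old × (K_old/K_new)² = 5710 × (2/1)²
= 5710 × 4.000 = 22800 kN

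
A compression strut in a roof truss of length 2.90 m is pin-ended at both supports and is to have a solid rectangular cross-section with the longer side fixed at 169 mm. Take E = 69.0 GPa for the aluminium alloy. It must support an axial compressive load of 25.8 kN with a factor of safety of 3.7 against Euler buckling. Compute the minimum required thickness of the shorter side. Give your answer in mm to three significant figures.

Required P_cr = n·P = 3.7 × 25.8 = 95.46 kN
L_e = K·L = 1 × 2.90 = 2.900 m
Required I = P_cr·L_e²/(π²E) = 9.546×10^4 × 2.900² / (π² × 6.90×10^10) = 1.179×10^-6 m⁴
I_req = 1.179×10^6 mm⁴
Rectangle, weak axis: I_min = h·b³/12 with h = 169 mm fixed  ⇒  b = (12I/h)^(1/3) = 43.7 mm

b ≈ 43.7 mm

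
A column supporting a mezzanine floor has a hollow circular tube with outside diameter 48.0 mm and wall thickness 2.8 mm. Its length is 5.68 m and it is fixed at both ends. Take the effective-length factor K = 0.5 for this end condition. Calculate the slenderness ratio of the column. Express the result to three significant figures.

Inner diameter d_i = 48.0 − 2×2.8 = 42.40 mm
I = π(d_o⁴ − d_i⁴)/64 = π(48.0⁴ − 42.40⁴)/64 = 1.019×10^5 mm⁴
A = 397.6 mm²;  r_min = √(I/A) = √(1.019×10^5/397.6) = 16.01 mm
L_e = K·L = 0.5 × 5.68 m = 2.840 m = 2840.0 mm
λ = L_e / r_min = 2840.0 / 16.01 = 177

λ ≈ 177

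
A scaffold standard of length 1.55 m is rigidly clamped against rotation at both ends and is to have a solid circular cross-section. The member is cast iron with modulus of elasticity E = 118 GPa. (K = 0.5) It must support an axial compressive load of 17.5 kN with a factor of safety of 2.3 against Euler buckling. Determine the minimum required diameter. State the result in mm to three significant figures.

d ≈ 25.5 mm

Required P_cr = n·P = 2.3 × 17.5 = 40.25 kN
L_e = K·L = 0.5 × 1.55 = 0.7750 m
Required I = P_cr·L_e²/(π²E) = 4.025×10^4 × 0.7750² / (π² × 1.18×10^11) = 2.076×10^-8 m⁴
I_req = 2.076×10^4 mm⁴
Solid circle: I = πd⁴/64  ⇒  d = (64I/π)^(1/4) = (64×2.076×10^4/π)^(1/4) = 25.5 mm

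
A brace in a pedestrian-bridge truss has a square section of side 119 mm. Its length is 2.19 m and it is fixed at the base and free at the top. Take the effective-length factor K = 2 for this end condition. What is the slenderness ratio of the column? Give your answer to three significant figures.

For a square r = a/√12 = 119/√12 = 34.35 mm
L_e = K·L = 2 × 2.19 m = 4.380 m = 4380.0 mm
λ = L_e / r_min = 4380.0 / 34.35 = 128

λ ≈ 128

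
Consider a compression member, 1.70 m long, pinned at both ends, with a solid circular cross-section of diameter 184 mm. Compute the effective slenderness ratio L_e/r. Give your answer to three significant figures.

For a solid circle r = d/4 = 184/4 = 46.00 mm
L_e = K·L = 1 × 1.70 m = 1.700 m = 1700.0 mm
λ = L_e / r_min = 1700.0 / 46.00 = 37.0

λ ≈ 37.0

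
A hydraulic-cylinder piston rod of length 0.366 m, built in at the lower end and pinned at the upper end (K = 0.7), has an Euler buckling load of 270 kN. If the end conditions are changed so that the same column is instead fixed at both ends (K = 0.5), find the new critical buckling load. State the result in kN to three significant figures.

P_cr ∝ 1/K², so P_cr,new = P_cr,old × (K_old/K_new)² = 270 × (0.7/0.5)²
= 270 × 1.960 = 529 kN

P_cr ≈ 529 kN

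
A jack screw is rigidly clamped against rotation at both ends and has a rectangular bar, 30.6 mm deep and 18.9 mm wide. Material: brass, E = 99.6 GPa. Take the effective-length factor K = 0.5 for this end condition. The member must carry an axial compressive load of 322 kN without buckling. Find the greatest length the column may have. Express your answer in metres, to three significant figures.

L_max ≈ 0.459 m

Buckling occurs about the weak axis: I_min = h·b³/12 with b = 18.9 mm (the shorter side).
I_min = 30.6×18.9³/12 = 1.722×10^4 mm⁴
I = 1.722×10^-8 m⁴
At the buckling limit P_cr = P = 3.220×10^5 N
From P_cr = π²EI/(K·L)²:  L = (1/K)·√(π²EI/P_cr) = (1/0.5)·√(π²×9.96×10^10×1.722×10^-8/3.220×10^5)
L = 0.459 m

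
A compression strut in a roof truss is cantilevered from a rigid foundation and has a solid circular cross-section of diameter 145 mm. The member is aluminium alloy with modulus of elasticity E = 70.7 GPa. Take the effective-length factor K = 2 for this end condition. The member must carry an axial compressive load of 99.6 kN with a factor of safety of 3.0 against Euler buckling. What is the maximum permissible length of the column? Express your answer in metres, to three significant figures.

L_max ≈ 3.56 m

I = πd⁴/64 = π×145⁴/64 = 2.170×10^7 mm⁴
I = 2.170×10^-5 m⁴
Required critical load P_cr = n·P = 3.0 × 99.6 = 298.8 kN = 2.988×10^5 N
From P_cr = π²EI/(K·L)²:  L = (1/K)·√(π²EI/P_cr) = (1/2)·√(π²×7.07×10^10×2.170×10^-5/2.988×10^5)
L = 3.56 m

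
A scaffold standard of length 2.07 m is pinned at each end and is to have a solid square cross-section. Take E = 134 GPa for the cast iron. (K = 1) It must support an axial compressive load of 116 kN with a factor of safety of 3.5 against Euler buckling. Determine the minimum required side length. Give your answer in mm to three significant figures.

Required P_cr = n·P = 3.5 × 116 = 406.0 kN
L_e = K·L = 1 × 2.07 = 2.070 m
Required I = P_cr·L_e²/(π²E) = 4.060×10^5 × 2.070² / (π² × 1.34×10^11) = 1.315×10^-6 m⁴
I_req = 1.315×10^6 mm⁴
Solid square: I = a⁴/12  ⇒  a = (12I)^(1/4) = (12×1.315×10^6)^(1/4) = 63.0 mm

a ≈ 63.0 mm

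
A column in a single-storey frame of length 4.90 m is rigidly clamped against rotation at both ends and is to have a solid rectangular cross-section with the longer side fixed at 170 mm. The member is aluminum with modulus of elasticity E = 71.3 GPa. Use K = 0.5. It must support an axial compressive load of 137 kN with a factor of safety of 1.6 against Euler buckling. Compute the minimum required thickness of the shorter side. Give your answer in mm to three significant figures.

b ≈ 50.9 mm

Required P_cr = n·P = 1.6 × 137 = 219.2 kN
L_e = K·L = 0.5 × 4.90 = 2.450 m
Required I = P_cr·L_e²/(π²E) = 2.192×10^5 × 2.450² / (π² × 7.13×10^10) = 1.870×10^-6 m⁴
I_req = 1.870×10^6 mm⁴
Rectangle, weak axis: I_min = h·b³/12 with h = 170 mm fixed  ⇒  b = (12I/h)^(1/3) = 50.9 mm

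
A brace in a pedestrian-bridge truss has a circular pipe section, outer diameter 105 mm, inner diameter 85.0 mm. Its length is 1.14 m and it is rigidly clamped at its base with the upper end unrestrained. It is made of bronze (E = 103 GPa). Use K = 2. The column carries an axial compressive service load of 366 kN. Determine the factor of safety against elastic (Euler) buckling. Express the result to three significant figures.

d_o = 105 mm, d_i = 85.0 mm
I = π(d_o⁴ − d_i⁴)/64 = π(105⁴ − 85.00⁴)/64 = 3.404×10^6 mm⁴
I = 3.404×10^6 mm⁴ = 3.404×10^-6 m⁴
Effective length L_e = K·L = 2 × 1.14 = 2.280 m
P_cr = π²EI / L_e² = π² × 103×10⁹ × 3.404×10^-6 / 2.280² = 6.657×10^5 N
Factor of safety n = P_cr / P = 665.71 / 366 = 1.82

n ≈ 1.82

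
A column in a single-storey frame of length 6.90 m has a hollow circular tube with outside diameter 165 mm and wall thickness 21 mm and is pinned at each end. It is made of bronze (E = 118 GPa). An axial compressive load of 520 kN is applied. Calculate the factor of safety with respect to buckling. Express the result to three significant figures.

Inner diameter d_i = 165 − 2×21 = 123.0 mm
I = π(d_o⁴ − d_i⁴)/64 = π(165⁴ − 123.0⁴)/64 = 2.515×10^7 mm⁴
I = 2.515×10^7 mm⁴ = 2.515×10^-5 m⁴
Effective length L_e = K·L = 1 × 6.90 = 6.900 m
P_cr = π²EI / L_e² = π² × 118×10⁹ × 2.515×10^-5 / 6.900² = 6.152×10^5 N
Factor of safety n = P_cr / P = 615.16 / 520 = 1.18

n ≈ 1.18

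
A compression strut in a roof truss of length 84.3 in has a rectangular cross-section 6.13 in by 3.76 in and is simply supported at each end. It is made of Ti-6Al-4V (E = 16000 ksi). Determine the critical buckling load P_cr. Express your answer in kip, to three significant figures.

P_cr ≈ 603 kip

Buckling occurs about the weak axis: I_min = h·b³/12 with b = 3.76 in (the shorter side).
I_min = 6.13×3.76³/12 = 27.15 in⁴
Effective length L_e = K·L = 1 × 84.3 = 84.30 in
P_cr = π²EI / L_e² = π² × 16000×10³ × 27.15 / 84.30² = 6.034×10^5 lb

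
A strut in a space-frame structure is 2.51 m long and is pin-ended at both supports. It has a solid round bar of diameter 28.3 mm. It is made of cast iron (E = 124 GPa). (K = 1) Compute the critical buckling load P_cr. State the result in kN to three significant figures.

P_cr ≈ 6.12 kN

I = πd⁴/64 = π×28.3⁴/64 = 3.149×10^4 mm⁴
I = 3.149×10^4 mm⁴ = 3.149×10^-8 m⁴
Effective length L_e = K·L = 1 × 2.51 = 2.510 m
P_cr = π²EI / L_e² = π² × 124×10⁹ × 3.149×10^-8 / 2.510² = 6.116×10^3 N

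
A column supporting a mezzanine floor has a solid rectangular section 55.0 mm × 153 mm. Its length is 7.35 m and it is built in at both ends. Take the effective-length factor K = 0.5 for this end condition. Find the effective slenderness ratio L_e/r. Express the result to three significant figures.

For a rectangle r_min = b/√12 = 55.0/√12 = 15.88 mm
L_e = K·L = 0.5 × 7.35 m = 3.675 m = 3675.0 mm
λ = L_e / r_min = 3675.0 / 15.88 = 231

λ ≈ 231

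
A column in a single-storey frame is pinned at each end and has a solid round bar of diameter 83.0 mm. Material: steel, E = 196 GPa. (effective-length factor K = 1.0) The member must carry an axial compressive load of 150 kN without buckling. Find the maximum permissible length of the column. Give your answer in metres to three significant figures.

I = πd⁴/64 = π×83.0⁴/64 = 2.330×10^6 mm⁴
I = 2.330×10^-6 m⁴
At the buckling limit P_cr = P = 1.500×10^5 N
From P_cr = π²EI/(K·L)²:  L = (1/K)·√(π²EI/P_cr) = (1/1)·√(π²×1.96×10^11×2.330×10^-6/1.500×10^5)
L = 5.48 m

L_max ≈ 5.48 m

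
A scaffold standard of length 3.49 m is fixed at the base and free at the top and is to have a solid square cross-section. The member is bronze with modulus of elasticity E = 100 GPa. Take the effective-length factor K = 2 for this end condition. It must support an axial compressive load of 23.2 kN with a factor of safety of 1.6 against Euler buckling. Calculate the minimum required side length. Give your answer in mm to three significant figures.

a ≈ 68.5 mm

Required P_cr = n·P = 1.6 × 23.2 = 37.12 kN
L_e = K·L = 2 × 3.49 = 6.980 m
Required I = P_cr·L_e²/(π²E) = 3.712×10^4 × 6.980² / (π² × 1.00×10^11) = 1.832×10^-6 m⁴
I_req = 1.832×10^6 mm⁴
Solid square: I = a⁴/12  ⇒  a = (12I)^(1/4) = (12×1.832×10^6)^(1/4) = 68.5 mm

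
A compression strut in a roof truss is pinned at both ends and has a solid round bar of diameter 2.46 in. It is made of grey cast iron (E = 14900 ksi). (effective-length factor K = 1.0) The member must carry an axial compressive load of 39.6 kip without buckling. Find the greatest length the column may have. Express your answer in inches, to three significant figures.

L_max ≈ 81.7 in

I = πd⁴/64 = π×2.46⁴/64 = 1.798 in⁴
At the buckling limit P_cr = P = 3.960×10^4 lb
From P_cr = π²EI/(K·L)²:  L = (1/K)·√(π²EI/P_cr) = (1/1)·√(π²×1.49×10^7×1.798/3.960×10^4)
L = 81.7 in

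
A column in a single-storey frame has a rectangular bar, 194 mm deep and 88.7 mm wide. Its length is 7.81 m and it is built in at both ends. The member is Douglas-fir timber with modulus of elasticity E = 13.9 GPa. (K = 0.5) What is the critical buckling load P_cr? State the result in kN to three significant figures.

Buckling occurs about the weak axis: I_min = h·b³/12 with b = 88.7 mm (the shorter side).
I_min = 194×88.7³/12 = 1.128×10^7 mm⁴
I = 1.128×10^7 mm⁴ = 1.128×10^-5 m⁴
Effective length L_e = K·L = 0.5 × 7.81 = 3.905 m
P_cr = π²EI / L_e² = π² × 13.9×10⁹ × 1.128×10^-5 / 3.905² = 1.015×10^5 N

P_cr ≈ 101 kN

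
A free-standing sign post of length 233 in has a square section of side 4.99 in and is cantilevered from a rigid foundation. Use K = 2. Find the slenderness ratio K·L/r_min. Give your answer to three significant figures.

λ ≈ 324

I = a⁴/12 = 4.99⁴/12 = 51.67 in⁴
A = 24.90 in²;  r_min = √(I/A) = √(51.67/24.90) = 1.440 in
L_e = K·L = 2 × 233 = 466.0 in
λ = L_e / r_min = 466.00 / 1.440 = 324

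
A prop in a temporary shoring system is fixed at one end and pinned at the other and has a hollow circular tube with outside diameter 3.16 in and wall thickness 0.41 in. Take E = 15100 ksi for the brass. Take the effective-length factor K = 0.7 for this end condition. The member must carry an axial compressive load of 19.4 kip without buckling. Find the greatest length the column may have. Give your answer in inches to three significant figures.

Inner diameter d_i = 3.16 − 2×0.41 = 2.340 in
I = π(d_o⁴ − d_i⁴)/64 = π(3.16⁴ − 2.340⁴)/64 = 3.423 in⁴
At the buckling limit P_cr = P = 1.940×10^4 lb
From P_cr = π²EI/(K·L)²:  L = (1/K)·√(π²EI/P_cr) = (1/0.7)·√(π²×1.51×10^7×3.423/1.940×10^4)
L = 232 in

L_max ≈ 232 in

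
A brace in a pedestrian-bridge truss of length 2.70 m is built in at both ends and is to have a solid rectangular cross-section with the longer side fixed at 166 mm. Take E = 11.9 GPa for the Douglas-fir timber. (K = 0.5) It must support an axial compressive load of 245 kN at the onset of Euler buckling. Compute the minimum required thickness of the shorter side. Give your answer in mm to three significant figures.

L_e = K·L = 0.5 × 2.70 = 1.350 m
Required I = P_cr·L_e²/(π²E) = 2.450×10^5 × 1.350² / (π² × 1.19×10^10) = 3.802×10^-6 m⁴
I_req = 3.802×10^6 mm⁴
Rectangle, weak axis: I_min = h·b³/12 with h = 166 mm fixed  ⇒  b = (12I/h)^(1/3) = 65.0 mm

b ≈ 65.0 mm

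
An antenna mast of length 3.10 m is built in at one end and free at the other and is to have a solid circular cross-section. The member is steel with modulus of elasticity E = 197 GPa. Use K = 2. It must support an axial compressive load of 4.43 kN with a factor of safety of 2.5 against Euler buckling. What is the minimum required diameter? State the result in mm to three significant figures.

Required P_cr = n·P = 2.5 × 4.43 = 11.08 kN
L_e = K·L = 2 × 3.10 = 6.200 m
Required I = P_cr·L_e²/(π²E) = 1.107×10^4 × 6.200² / (π² × 1.97×10^11) = 2.190×10^-7 m⁴
I_req = 2.190×10^5 mm⁴
Solid circle: I = πd⁴/64  ⇒  d = (64I/π)^(1/4) = (64×2.190×10^5/π)^(1/4) = 46.0 mm

d ≈ 46.0 mm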